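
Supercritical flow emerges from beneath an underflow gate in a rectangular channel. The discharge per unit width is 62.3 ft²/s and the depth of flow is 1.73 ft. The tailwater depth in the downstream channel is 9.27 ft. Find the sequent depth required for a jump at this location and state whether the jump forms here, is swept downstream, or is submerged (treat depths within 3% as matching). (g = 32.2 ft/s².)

V₁ = q/y₁ = 62.3/1.73 = 36.0 ft/s. Fr₁ = V₁/√(g·y₁) = 36.0/√(32.2×1.73) = 4.82.
Conjugate-depth relation: y₂/y₁ = ½[√(1 + 8Fr₁²) − 1] = ½[√187.2 − 1] = 6.34.
y₂ = 6.34 × 1.73 = 11.0 ft.
Tailwater y_tw = 9.27 ft: y_tw < y₂, so the jump is swept downstream.

y₂ = 11.0 ft; the jump is swept downstream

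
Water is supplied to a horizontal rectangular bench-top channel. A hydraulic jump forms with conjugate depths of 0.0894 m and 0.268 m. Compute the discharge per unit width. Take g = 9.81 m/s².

q = 0.205 m²/s

For a rectangular channel the momentum equation gives q² = ½·g·y₁·y₂·(y₁ + y₂) = ½×9.81×0.0894×0.268×0.357 = 0.0420.
q = √0.0420 = 0.205 m²/s.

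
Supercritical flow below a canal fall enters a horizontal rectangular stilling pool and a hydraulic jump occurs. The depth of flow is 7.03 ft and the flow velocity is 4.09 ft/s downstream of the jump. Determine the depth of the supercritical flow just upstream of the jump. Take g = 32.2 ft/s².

y₁ = 0.919 ft

Fr₂ = V₂/√(g·y₂) = 4.09/√(32.2×7.03) = 0.272.
Applying the sequent-depth relation in reverse, y₁/y₂ = ½[√(1 + 8Fr₂²) − 1] = ½[√1.591 − 1] = 0.131.
y₁ = 0.131 × 7.03 = 0.919 ft.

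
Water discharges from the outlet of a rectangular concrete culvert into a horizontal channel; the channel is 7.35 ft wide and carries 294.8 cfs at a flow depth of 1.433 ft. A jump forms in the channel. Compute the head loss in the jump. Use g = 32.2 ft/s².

q = Q/b = 294.8/7.35 = 40.11 ft²/s; V₁ = q/y₁ = 27.99 ft/s. Fr₁ = V₁/√(g·y₁) = 4.120.
Sequent-depth ratio: y₂/y₁ = ½[√(1 + 8Fr₁²) − 1] = ½[√136.82 − 1] = 5.349.
y₂ = 5.349 × 1.433 = 7.665 ft.
Head loss: ΔE = (y₂ − y₁)³/(4y₁y₂) = (7.665 − 1.433)³/(4×1.433×7.665) = 242.0/43.93 = 5.508 ft.

ΔE = 5.508 ft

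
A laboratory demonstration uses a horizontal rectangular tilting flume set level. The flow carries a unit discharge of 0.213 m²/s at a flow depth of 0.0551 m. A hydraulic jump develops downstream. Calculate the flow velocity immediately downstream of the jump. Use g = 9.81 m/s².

V₂ = 0.556 m/s

V₁ = q/y₁ = 0.213/0.0551 = 3.87 m/s. Fr₁ = V₁/√(g·y₁) = 3.87/√(9.81×0.0551) = 5.26.
Conjugate-depth relation: y₂/y₁ = ½[√(1 + 8Fr₁²) − 1] = ½[√222.2 − 1] = 6.95.
y₂ = 6.95 × 0.0551 = 0.383 m.
V₂ = q/y₂ = 0.213/0.383 = 0.556 m/s.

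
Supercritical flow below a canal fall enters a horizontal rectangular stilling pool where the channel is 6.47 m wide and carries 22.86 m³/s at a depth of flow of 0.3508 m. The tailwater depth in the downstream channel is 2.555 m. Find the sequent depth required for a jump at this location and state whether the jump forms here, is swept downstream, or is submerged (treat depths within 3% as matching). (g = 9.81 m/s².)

q = Q/b = 22.86/6.47 = 3.533 m²/s; V₁ = q/y₁ = 10.07 m/s. Fr₁ = V₁/√(g·y₁) = 5.429.
Sequent-depth ratio: y₂/y₁ = ½[√(1 + 8Fr₁²) − 1] = ½[√236.82 − 1] = 7.195.
y₂ = 7.195 × 0.3508 = 2.524 m.
Tailwater y_tw = 2.555 m: y_tw ≈ y₂, so the jump forms here.

y₂ = 2.524 m; the jump forms here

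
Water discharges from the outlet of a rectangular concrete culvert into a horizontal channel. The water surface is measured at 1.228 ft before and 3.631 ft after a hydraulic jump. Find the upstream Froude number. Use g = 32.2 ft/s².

For a rectangular channel the momentum equation gives q² = ½·g·y₁·y₂·(y₁ + y₂) = ½×32.2×1.228×3.631×4.859 = 348.8.
q = √348.8 = 18.68 ft²/s.
V₁ = q/y₁ = 15.21 ft/s; Fr₁ = V₁/√(g·y₁) = 2.419.

Fr₁ = 2.419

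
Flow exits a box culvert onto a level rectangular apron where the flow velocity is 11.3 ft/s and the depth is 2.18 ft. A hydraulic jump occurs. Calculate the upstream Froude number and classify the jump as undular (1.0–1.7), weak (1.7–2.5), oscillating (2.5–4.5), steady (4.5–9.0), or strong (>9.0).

Fr₁ = V₁/√(g·y₁) = 11.3/√(32.2×2.18) = 1.35.
Fr₁ = 1.35 lies in the undular range.

Fr₁ = 1.35; undular jump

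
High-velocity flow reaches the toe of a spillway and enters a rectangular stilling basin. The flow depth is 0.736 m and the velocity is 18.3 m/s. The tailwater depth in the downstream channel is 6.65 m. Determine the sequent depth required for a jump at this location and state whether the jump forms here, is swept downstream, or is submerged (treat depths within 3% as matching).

y₂ = 6.73 m; the jump forms here

Fr₁ = V₁/√(g·y₁) = 18.3/√(9.81×0.736) = 6.81.
By Bélanger, y₂/y₁ = ½[√(1 + 8Fr₁²) − 1] = ½[√372.1 − 1] = 9.14.
y₂ = 9.14 × 0.736 = 6.73 m.
Tailwater y_tw = 6.65 m: y_tw ≈ y₂, so the jump forms here.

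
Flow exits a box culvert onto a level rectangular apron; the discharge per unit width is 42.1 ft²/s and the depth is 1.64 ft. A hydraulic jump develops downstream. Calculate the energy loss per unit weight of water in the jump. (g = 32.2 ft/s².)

V₁ = q/y₁ = 42.1/1.64 = 25.7 ft/s. Fr₁ = V₁/√(g·y₁) = 25.7/√(32.2×1.64) = 3.53.
Conjugate-depth relation: y₂/y₁ = ½[√(1 + 8Fr₁²) − 1] = ½[√100.8 − 1] = 4.52.
y₂ = 4.52 × 1.64 = 7.41 ft.
Head loss: ΔE = (y₂ − y₁)³/(4y₁y₂) = (7.41 − 1.64)³/(4×1.64×7.41) = 193/48.6 = 3.96 ft.

ΔE = 3.96 ft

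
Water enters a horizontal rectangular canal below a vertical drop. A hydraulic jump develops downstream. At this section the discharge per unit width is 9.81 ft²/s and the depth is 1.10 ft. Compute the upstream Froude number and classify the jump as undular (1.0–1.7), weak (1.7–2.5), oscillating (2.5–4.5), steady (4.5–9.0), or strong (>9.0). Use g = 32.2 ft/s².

V₁ = q/y₁ = 9.81/1.10 = 8.92 ft/s. Fr₁ = V₁/√(g·y₁) = 8.92/√(32.2×1.10) = 1.50.
Fr₁ = 1.50 lies in the undular range.

Fr₁ = 1.50; undular jump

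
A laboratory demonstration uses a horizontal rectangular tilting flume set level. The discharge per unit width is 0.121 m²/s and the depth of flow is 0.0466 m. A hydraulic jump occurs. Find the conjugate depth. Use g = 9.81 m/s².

y₂ = 0.231 m

V₁ = q/y₁ = 0.121/0.0466 = 2.60 m/s. Fr₁ = V₁/√(g·y₁) = 2.60/√(9.81×0.0466) = 3.84.
Bélanger equation: y₂/y₁ = ½[√(1 + 8Fr₁²) − 1] = ½[√119.0 − 1] = 4.95.
y₂ = 4.95 × 0.0466 = 0.231 m.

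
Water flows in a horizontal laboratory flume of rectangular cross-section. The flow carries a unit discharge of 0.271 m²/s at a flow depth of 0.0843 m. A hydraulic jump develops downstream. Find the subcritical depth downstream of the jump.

y₂ = 0.381 m

V₁ = q/y₁ = 0.271/0.0843 = 3.21 m/s. Fr₁ = V₁/√(g·y₁) = 3.21/√(9.81×0.0843) = 3.54.
By Bélanger, y₂/y₁ = ½[√(1 + 8Fr₁²) − 1] = ½[√101.0 − 1] = 4.52.
y₂ = 4.52 × 0.0843 = 0.381 m.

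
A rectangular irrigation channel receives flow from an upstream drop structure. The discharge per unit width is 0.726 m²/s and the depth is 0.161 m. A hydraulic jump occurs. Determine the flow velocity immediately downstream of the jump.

V₂ = 0.981 m/s

V₁ = q/y₁ = 0.726/0.161 = 4.51 m/s. Fr₁ = V₁/√(g·y₁) = 4.51/√(9.81×0.161) = 3.59.
Sequent-depth ratio: y₂/y₁ = ½[√(1 + 8Fr₁²) − 1] = ½[√104.0 − 1] = 4.60.
y₂ = 4.60 × 0.161 = 0.740 m.
V₂ = q/y₂ = 0.726/0.740 = 0.981 m/s.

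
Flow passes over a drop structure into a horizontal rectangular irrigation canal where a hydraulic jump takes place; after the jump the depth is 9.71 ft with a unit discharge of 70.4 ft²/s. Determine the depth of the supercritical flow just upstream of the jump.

V₂ = q/y₂ = 70.4/9.71 = 7.25 ft/s; Fr₂ = V₂/√(g·y₂) = 0.410.
Applying the sequent-depth relation in reverse, y₁/y₂ = ½[√(1 + 8Fr₂²) − 1] = ½[√2.345 − 1] = 0.266.
y₁ = 0.266 × 9.71 = 2.58 ft.

y₁ = 2.58 ft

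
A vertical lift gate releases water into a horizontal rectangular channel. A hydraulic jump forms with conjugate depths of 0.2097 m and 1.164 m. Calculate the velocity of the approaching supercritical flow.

V₁ = 6.116 m/s

For a rectangular channel the momentum equation gives q² = ½·g·y₁·y₂·(y₁ + y₂) = ½×9.81×0.2097×1.164×1.374 = 1.645.
q = √1.645 = 1.282 m²/s.
V₁ = q/y₁ = 1.282/0.2097 = 6.116 m/s.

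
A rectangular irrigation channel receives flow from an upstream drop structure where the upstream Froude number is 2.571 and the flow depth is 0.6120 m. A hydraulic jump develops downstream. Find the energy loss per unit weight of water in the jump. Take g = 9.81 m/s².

ΔE = 0.4933 m

Fr₁ = 2.571 (given).
Conjugate-depth relation: y₂/y₁ = ½[√(1 + 8Fr₁²) − 1] = ½[√53.880 − 1] = 3.170.
y₂ = 3.170 × 0.6120 = 1.940 m.
V₁ = Fr₁·√(g·y₁) = 2.571×√(9.81×0.6120) = 6.300 m/s; q = V₁·y₁ = 3.855 m²/s. V₂ = q/y₂ = 3.855/1.940 = 1.987 m/s. E₁ = y₁ + V₁²/2g = 2.635 m; E₂ = y₂ + V₂²/2g = 2.141 m. ΔE = E₁ − E₂ = 0.4933 m.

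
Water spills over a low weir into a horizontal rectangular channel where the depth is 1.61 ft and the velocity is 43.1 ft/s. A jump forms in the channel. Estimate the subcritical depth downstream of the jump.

Fr₁ = V₁/√(g·y₁) = 43.1/√(32.2×1.61) = 5.99.
Sequent-depth ratio: y₂/y₁ = ½[√(1 + 8Fr₁²) − 1] = ½[√287.7 − 1] = 7.98.
y₂ = 7.98 × 1.61 = 12.8 ft.

y₂ = 12.8 ft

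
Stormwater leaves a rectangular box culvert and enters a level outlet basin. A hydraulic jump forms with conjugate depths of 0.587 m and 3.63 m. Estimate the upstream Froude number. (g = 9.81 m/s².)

Fr₁ = 4.71

For a rectangular channel the momentum equation gives q² = ½·g·y₁·y₂·(y₁ + y₂) = ½×9.81×0.587×3.63×4.22 = 44.1.
q = √44.1 = 6.64 m²/s.
V₁ = q/y₁ = 11.3 m/s; Fr₁ = V₁/√(g·y₁) = 4.71.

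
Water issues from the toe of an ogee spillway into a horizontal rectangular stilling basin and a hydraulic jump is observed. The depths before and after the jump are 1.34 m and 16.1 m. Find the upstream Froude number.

For a rectangular channel the momentum equation gives q² = ½·g·y₁·y₂·(y₁ + y₂) = ½×9.81×1.34×16.1×17.4 = 1846.
q = √1846 = 43.0 m²/s.
V₁ = q/y₁ = 32.1 m/s; Fr₁ = V₁/√(g·y₁) = 8.84.

Fr₁ = 8.84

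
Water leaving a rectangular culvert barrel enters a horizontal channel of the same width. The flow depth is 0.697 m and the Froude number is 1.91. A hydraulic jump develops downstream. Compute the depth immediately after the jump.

y₂ = 1.57 m

Fr₁ = 1.91 (given).
Conjugate-depth relation: y₂/y₁ = ½[√(1 + 8Fr₁²) − 1] = ½[√30.18 − 1] = 2.25.
y₂ = 2.25 × 0.697 = 1.57 m.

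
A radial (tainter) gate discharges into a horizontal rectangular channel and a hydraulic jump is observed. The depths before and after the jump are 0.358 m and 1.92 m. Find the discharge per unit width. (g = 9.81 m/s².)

q = 2.77 m²/s

For a rectangular channel the momentum equation gives q² = ½·g·y₁·y₂·(y₁ + y₂) = ½×9.81×0.358×1.92×2.28 = 7.68.
q = √7.68 = 2.77 m²/s.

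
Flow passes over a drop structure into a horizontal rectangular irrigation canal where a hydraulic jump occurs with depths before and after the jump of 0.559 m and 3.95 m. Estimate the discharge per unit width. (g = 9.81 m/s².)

For a rectangular channel the momentum equation gives q² = ½·g·y₁·y₂·(y₁ + y₂) = ½×9.81×0.559×3.95×4.51 = 48.8.
q = √48.8 = 6.99 m²/s.

q = 6.99 m²/s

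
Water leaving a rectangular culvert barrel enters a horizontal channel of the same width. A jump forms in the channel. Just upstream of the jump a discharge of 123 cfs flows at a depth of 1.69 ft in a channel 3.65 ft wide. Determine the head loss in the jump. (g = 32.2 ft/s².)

ΔE = 1.65 ft

q = Q/b = 123/3.65 = 33.7 ft²/s; V₁ = q/y₁ = 19.9 ft/s. Fr₁ = V₁/√(g·y₁) = 2.70.
By Bélanger, y₂/y₁ = ½[√(1 + 8Fr₁²) − 1] = ½[√59.45 − 1] = 3.36.
y₂ = 3.36 × 1.69 = 5.67 ft.
Head loss: ΔE = (y₂ − y₁)³/(4y₁y₂) = (5.67 − 1.69)³/(4×1.69×5.67) = 63.1/38.3 = 1.65 ft.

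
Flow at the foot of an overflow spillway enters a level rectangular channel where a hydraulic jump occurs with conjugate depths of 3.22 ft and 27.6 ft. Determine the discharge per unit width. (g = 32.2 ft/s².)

q = 210 ft²/s

For a rectangular channel the momentum equation gives q² = ½·g·y₁·y₂·(y₁ + y₂) = ½×32.2×3.22×27.6×30.8 = 44098.
q = √44098 = 210 ft²/s.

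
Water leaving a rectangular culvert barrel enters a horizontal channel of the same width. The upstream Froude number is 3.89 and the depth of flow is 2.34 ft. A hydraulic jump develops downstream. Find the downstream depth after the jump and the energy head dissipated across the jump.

y₂ = 11.8 ft; ΔE = 7.59 ft

Fr₁ = 3.89 (given).
Sequent-depth ratio: y₂/y₁ = ½[√(1 + 8Fr₁²) − 1] = ½[√122.1 − 1] = 5.02.
y₂ = 5.02 × 2.34 = 11.8 ft.
V₁ = Fr₁·√(g·y₁) = 3.89×√(32.2×2.34) = 33.8 ft/s; q = V₁·y₁ = 79.0 ft²/s. V₂ = q/y₂ = 79.0/11.8 = 6.72 ft/s. E₁ = y₁ + V₁²/2g = 20.0 ft; E₂ = y₂ + V₂²/2g = 12.5 ft. ΔE = E₁ − E₂ = 7.59 ft.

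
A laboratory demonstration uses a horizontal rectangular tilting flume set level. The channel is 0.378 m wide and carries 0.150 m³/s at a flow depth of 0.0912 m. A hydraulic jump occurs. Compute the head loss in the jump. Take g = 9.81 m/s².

q = Q/b = 0.150/0.378 = 0.397 m²/s; V₁ = q/y₁ = 4.35 m/s. Fr₁ = V₁/√(g·y₁) = 4.60.
Conjugate-depth relation: y₂/y₁ = ½[√(1 + 8Fr₁²) − 1] = ½[√170.3 − 1] = 6.02.
y₂ = 6.02 × 0.0912 = 0.549 m.
Head loss: ΔE = (y₂ − y₁)³/(4y₁y₂) = (0.549 − 0.0912)³/(4×0.0912×0.549) = 0.0962/0.200 = 0.480 m.

ΔE = 0.480 m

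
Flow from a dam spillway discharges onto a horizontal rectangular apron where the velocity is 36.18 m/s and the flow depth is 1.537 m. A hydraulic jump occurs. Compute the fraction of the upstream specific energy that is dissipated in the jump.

ΔE/E₁ = 0.708 (70.8%)

Fr₁ = V₁/√(g·y₁) = 36.18/√(9.81×1.537) = 9.317.
Bélanger equation: y₂/y₁ = ½[√(1 + 8Fr₁²) − 1] = ½[√695.52 − 1] = 12.69.
y₂ = 12.69 × 1.537 = 19.50 m.
E₁ = y₁ + V₁²/2g = 68.25 m. ΔE = (y₂ − y₁)³/(4y₁y₂) = 48.34 m. ΔE/E₁ = 48.34/68.25 = 0.708.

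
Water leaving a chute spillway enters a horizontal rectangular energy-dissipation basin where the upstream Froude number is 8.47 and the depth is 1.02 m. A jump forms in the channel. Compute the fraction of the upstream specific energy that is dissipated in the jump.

ΔE/E₁ = 0.681 (68.1%)

Fr₁ = 8.47 (given).
From the momentum equation for a rectangular channel, y₂/y₁ = ½[√(1 + 8Fr₁²) − 1] = ½[√574.9 − 1] = 11.5.
y₂ = 11.5 × 1.02 = 11.7 m.
E₁ = y₁(1 + Fr₁²/2) = 1.02×(1 + 8.47²/2) = 37.6 m. ΔE = (y₂ − y₁)³/(4y₁y₂) = 25.6 m. ΔE/E₁ = 25.6/37.6 = 0.681.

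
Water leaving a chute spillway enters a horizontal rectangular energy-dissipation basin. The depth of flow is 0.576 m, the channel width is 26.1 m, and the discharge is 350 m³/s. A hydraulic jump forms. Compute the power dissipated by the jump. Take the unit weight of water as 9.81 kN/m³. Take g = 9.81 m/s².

P = 69877 kW

q = Q/b = 350/26.1 = 13.4 m²/s; V₁ = q/y₁ = 23.3 m/s. Fr₁ = V₁/√(g·y₁) = 9.79.
Conjugate-depth relation: y₂/y₁ = ½[√(1 + 8Fr₁²) − 1] = ½[√768.4 − 1] = 13.4.
y₂ = 13.4 × 0.576 = 7.70 m.
Head loss: ΔE = (y₂ − y₁)³/(4y₁y₂) = (7.70 − 0.576)³/(4×0.576×7.70) = 361/17.7 = 20.4 m.
P = γ·Q·ΔE = 9.81 × 350 × 20.4 = 69877 kW.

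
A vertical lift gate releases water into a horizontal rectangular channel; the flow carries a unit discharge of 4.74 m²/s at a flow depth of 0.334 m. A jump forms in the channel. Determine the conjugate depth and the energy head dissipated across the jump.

V₁ = q/y₁ = 4.74/0.334 = 14.2 m/s. Fr₁ = V₁/√(g·y₁) = 14.2/√(9.81×0.334) = 7.84.
By Bélanger, y₂/y₁ = ½[√(1 + 8Fr₁²) − 1] = ½[√492.7 − 1] = 10.6.
y₂ = 10.6 × 0.334 = 3.54 m.
V₂ = q/y₂ = 4.74/3.54 = 1.34 m/s. E₁ = y₁ + V₁²/2g = 10.6 m; E₂ = y₂ + V₂²/2g = 3.63 m. ΔE = E₁ − E₂ = 6.97 m.

y₂ = 3.54 m; ΔE = 6.97 m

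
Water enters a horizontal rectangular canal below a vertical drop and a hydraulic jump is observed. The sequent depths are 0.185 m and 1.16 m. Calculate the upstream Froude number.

For a rectangular channel the momentum equation gives q² = ½·g·y₁·y₂·(y₁ + y₂) = ½×9.81×0.185×1.16×1.34 = 1.42.
q = √1.42 = 1.19 m²/s.
V₁ = q/y₁ = 6.43 m/s; Fr₁ = V₁/√(g·y₁) = 4.77.

Fr₁ = 4.77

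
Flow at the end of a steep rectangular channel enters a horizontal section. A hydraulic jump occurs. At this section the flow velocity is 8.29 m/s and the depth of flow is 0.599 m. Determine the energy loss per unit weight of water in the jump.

ΔE = 1.30 m

Fr₁ = V₁/√(g·y₁) = 8.29/√(9.81×0.599) = 3.42.
By Bélanger, y₂/y₁ = ½[√(1 + 8Fr₁²) − 1] = ½[√94.56 − 1] = 4.36.
y₂ = 4.36 × 0.599 = 2.61 m.
q = V₁·y₁ = 8.29 × 0.599 = 4.97 m²/s. V₂ = q/y₂ = 4.97/2.61 = 1.90 m/s. E₁ = y₁ + V₁²/2g = 4.10 m; E₂ = y₂ + V₂²/2g = 2.80 m. ΔE = E₁ − E₂ = 1.30 m.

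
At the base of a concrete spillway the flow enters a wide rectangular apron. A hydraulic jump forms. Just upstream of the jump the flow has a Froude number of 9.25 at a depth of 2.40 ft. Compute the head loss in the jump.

ΔE = 74.2 ft

Fr₁ = 9.25 (given).
Sequent-depth ratio: y₂/y₁ = ½[√(1 + 8Fr₁²) − 1] = ½[√685.5 − 1] = 12.6.
y₂ = 12.6 × 2.40 = 30.2 ft.
Head loss: ΔE = (y₂ − y₁)³/(4y₁y₂) = (30.2 − 2.40)³/(4×2.40×30.2) = 21528/290 = 74.2 ft.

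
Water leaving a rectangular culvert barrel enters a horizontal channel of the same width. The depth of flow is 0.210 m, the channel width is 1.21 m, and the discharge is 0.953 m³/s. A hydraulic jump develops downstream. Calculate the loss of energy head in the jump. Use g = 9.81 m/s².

q = Q/b = 0.953/1.21 = 0.788 m²/s; V₁ = q/y₁ = 3.75 m/s. Fr₁ = V₁/√(g·y₁) = 2.61.
Conjugate-depth relation: y₂/y₁ = ½[√(1 + 8Fr₁²) − 1] = ½[√55.62 − 1] = 3.23.
y₂ = 3.23 × 0.210 = 0.678 m.
V₂ = q/y₂ = 0.788/0.678 = 1.16 m/s. E₁ = y₁ + V₁²/2g = 0.927 m; E₂ = y₂ + V₂²/2g = 0.747 m. ΔE = E₁ − E₂ = 0.180 m.

ΔE = 0.180 m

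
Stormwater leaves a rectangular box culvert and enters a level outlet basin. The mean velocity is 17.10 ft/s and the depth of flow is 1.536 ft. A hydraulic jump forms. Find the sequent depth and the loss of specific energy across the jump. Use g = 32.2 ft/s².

Fr₁ = V₁/√(g·y₁) = 17.10/√(32.2×1.536) = 2.431.
By Bélanger, y₂/y₁ = ½[√(1 + 8Fr₁²) − 1] = ½[√48.297 − 1] = 2.975.
y₂ = 2.975 × 1.536 = 4.569 ft.
Head loss: ΔE = (y₂ − y₁)³/(4y₁y₂) = (4.569 − 1.536)³/(4×1.536×4.569) = 27.91/28.07 = 0.9941 ft.

y₂ = 4.569 ft; ΔE = 0.9941 ft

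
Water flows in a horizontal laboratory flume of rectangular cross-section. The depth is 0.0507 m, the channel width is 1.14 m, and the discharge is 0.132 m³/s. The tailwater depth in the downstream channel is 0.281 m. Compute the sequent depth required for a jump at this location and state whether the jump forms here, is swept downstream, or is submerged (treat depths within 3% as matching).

q = Q/b = 0.132/1.14 = 0.116 m²/s; V₁ = q/y₁ = 2.28 m/s. Fr₁ = V₁/√(g·y₁) = 3.24.
Sequent-depth ratio: y₂/y₁ = ½[√(1 + 8Fr₁²) − 1] = ½[√84.89 − 1] = 4.11.
y₂ = 4.11 × 0.0507 = 0.208 m.
Tailwater y_tw = 0.281 m: y_tw > y₂, so the jump is submerged.

y₂ = 0.208 m; the jump is submerged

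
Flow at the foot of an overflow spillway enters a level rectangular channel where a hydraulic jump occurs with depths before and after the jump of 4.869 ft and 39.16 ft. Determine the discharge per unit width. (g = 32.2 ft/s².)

For a rectangular channel the momentum equation gives q² = ½·g·y₁·y₂·(y₁ + y₂) = ½×32.2×4.869×39.16×44.03 = 135160.
q = √135160 = 367.6 ft²/s.

q = 367.6 ft²/s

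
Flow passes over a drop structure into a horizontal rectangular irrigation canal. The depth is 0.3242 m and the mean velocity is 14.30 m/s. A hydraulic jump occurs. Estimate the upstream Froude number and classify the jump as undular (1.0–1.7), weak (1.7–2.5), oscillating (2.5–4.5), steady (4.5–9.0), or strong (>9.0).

Fr₁ = 8.019; steady jump

Fr₁ = V₁/√(g·y₁) = 14.30/√(9.81×0.3242) = 8.019.
Fr₁ = 8.019 lies in the steady range.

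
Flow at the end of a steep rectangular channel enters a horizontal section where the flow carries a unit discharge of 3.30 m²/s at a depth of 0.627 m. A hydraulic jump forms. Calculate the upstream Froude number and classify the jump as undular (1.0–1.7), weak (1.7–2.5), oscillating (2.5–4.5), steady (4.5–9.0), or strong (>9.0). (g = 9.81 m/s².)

Fr₁ = 2.12; weak jump

V₁ = q/y₁ = 3.30/0.627 = 5.26 m/s. Fr₁ = V₁/√(g·y₁) = 5.26/√(9.81×0.627) = 2.12.
Fr₁ = 2.12 lies in the weak range.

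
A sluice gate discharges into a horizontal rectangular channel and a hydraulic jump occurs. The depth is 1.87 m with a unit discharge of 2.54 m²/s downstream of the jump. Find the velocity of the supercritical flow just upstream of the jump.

V₂ = q/y₂ = 2.54/1.87 = 1.36 m/s; Fr₂ = V₂/√(g·y₂) = 0.317.
Since the conjugate-depth ratio holds either way, y₁/y₂ = ½[√(1 + 8Fr₂²) − 1] = ½[√1.805 − 1] = 0.172.
y₁ = 0.172 × 1.87 = 0.321 m.
V₁ = q/y₁ = 2.54/0.321 = 7.91 m/s.

V₁ = 7.91 m/s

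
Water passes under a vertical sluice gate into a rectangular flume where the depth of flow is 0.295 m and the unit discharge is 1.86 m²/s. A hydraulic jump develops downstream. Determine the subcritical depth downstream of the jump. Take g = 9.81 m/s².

y₂ = 1.41 m

V₁ = q/y₁ = 1.86/0.295 = 6.31 m/s. Fr₁ = V₁/√(g·y₁) = 6.31/√(9.81×0.295) = 3.71.
By Bélanger, y₂/y₁ = ½[√(1 + 8Fr₁²) − 1] = ½[√110.9 − 1] = 4.77.
y₂ = 4.77 × 0.295 = 1.41 m.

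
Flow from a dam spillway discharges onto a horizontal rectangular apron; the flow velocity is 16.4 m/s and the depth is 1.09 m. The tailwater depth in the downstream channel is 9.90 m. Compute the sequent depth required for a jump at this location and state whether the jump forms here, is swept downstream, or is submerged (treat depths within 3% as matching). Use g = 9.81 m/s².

y₂ = 7.21 m; the jump is submerged

Fr₁ = V₁/√(g·y₁) = 16.4/√(9.81×1.09) = 5.02.
Bélanger equation: y₂/y₁ = ½[√(1 + 8Fr₁²) − 1] = ½[√202.2 − 1] = 6.61.
y₂ = 6.61 × 1.09 = 7.21 m.
Tailwater y_tw = 9.90 m: y_tw > y₂, so the jump is submerged.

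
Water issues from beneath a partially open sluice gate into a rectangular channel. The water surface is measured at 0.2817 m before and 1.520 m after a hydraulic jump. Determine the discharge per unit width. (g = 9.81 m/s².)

For a rectangular channel the momentum equation gives q² = ½·g·y₁·y₂·(y₁ + y₂) = ½×9.81×0.2817×1.520×1.802 = 3.784.
q = √3.784 = 1.945 m²/s.

q = 1.945 m²/s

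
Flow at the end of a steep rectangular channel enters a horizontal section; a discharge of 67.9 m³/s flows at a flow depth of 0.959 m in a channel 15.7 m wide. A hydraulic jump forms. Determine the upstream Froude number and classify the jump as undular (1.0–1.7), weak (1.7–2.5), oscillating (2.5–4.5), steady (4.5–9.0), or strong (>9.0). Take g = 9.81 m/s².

q = Q/b = 67.9/15.7 = 4.32 m²/s; V₁ = q/y₁ = 4.51 m/s. Fr₁ = V₁/√(g·y₁) = 1.47.
Fr₁ = 1.47 lies in the undular range.

Fr₁ = 1.47; undular jump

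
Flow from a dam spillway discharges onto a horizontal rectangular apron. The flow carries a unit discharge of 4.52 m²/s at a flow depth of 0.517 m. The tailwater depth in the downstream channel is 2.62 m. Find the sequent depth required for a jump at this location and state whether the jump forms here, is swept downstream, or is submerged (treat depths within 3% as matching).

V₁ = q/y₁ = 4.52/0.517 = 8.74 m/s. Fr₁ = V₁/√(g·y₁) = 8.74/√(9.81×0.517) = 3.88.
From the momentum equation for a rectangular channel, y₂/y₁ = ½[√(1 + 8Fr₁²) − 1] = ½[√121.6 − 1] = 5.01.
y₂ = 5.01 × 0.517 = 2.59 m.
Tailwater y_tw = 2.62 m: y_tw ≈ y₂, so the jump forms here.

y₂ = 2.59 m; the jump forms here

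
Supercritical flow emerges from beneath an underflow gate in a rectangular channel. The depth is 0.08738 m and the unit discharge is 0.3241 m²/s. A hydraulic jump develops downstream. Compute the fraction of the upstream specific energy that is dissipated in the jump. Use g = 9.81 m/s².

ΔE/E₁ = 0.392 (39.2%)

V₁ = q/y₁ = 0.3241/0.08738 = 3.709 m/s. Fr₁ = V₁/√(g·y₁) = 3.709/√(9.81×0.08738) = 4.006.
Sequent-depth ratio: y₂/y₁ = ½[√(1 + 8Fr₁²) − 1] = ½[√129.39 − 1] = 5.188.
y₂ = 5.188 × 0.08738 = 0.4533 m.
E₁ = y₁ + V₁²/2g = 0.7886 m. ΔE = (y₂ − y₁)³/(4y₁y₂) = 0.3092 m. ΔE/E₁ = 0.3092/0.7886 = 0.392.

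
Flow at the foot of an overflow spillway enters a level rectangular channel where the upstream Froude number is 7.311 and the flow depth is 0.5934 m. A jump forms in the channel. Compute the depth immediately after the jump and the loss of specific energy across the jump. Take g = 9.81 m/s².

Fr₁ = 7.311 (given).
Conjugate-depth relation: y₂/y₁ = ½[√(1 + 8Fr₁²) − 1] = ½[√428.61 − 1] = 9.851.
y₂ = 9.851 × 0.5934 = 5.846 m.
V₁ = Fr₁·√(g·y₁) = 7.311×√(9.81×0.5934) = 17.64 m/s; q = V₁·y₁ = 10.47 m²/s. V₂ = q/y₂ = 10.47/5.846 = 1.791 m/s. E₁ = y₁ + V₁²/2g = 16.45 m; E₂ = y₂ + V₂²/2g = 6.009 m. ΔE = E₁ − E₂ = 10.44 m.

y₂ = 5.846 m; ΔE = 10.44 m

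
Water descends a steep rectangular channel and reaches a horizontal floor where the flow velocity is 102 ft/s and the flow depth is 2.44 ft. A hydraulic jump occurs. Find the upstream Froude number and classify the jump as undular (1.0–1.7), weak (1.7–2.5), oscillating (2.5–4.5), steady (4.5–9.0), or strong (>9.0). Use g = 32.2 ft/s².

Fr₁ = V₁/√(g·y₁) = 102/√(32.2×2.44) = 11.5.
Fr₁ = 11.5 lies in the strong range.

Fr₁ = 11.5; strong jump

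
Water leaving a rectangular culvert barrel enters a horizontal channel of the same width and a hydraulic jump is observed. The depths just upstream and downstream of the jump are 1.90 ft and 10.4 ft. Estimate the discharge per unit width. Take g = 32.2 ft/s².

For a rectangular channel the momentum equation gives q² = ½·g·y₁·y₂·(y₁ + y₂) = ½×32.2×1.90×10.4×12.3 = 3913.
q = √3913 = 62.6 ft²/s.

q = 62.6 ft²/s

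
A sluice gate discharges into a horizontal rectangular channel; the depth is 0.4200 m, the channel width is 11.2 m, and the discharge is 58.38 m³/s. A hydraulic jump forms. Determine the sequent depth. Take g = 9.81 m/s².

y₂ = 3.428 m

q = Q/b = 58.38/11.2 = 5.213 m²/s; V₁ = q/y₁ = 12.41 m/s. Fr₁ = V₁/√(g·y₁) = 6.114.
Sequent-depth ratio: y₂/y₁ = ½[√(1 + 8Fr₁²) − 1] = ½[√300.06 − 1] = 8.161.
y₂ = 8.161 × 0.4200 = 3.428 m.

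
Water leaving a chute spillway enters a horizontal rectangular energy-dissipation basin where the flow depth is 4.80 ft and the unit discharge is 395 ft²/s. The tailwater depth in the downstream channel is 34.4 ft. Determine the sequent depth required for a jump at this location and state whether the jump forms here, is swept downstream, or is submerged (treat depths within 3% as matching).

V₁ = q/y₁ = 395/4.80 = 82.3 ft/s. Fr₁ = V₁/√(g·y₁) = 82.3/√(32.2×4.80) = 6.62.
Bélanger equation: y₂/y₁ = ½[√(1 + 8Fr₁²) − 1] = ½[√351.5 − 1] = 8.87.
y₂ = 8.87 × 4.80 = 42.6 ft.
Tailwater y_tw = 34.4 ft: y_tw < y₂, so the jump is swept downstream.

y₂ = 42.6 ft; the jump is swept downstream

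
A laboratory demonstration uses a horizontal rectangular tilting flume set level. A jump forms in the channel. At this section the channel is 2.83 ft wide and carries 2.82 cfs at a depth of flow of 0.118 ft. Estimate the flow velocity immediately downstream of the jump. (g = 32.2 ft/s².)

q = Q/b = 2.82/2.83 = 0.996 ft²/s; V₁ = q/y₁ = 8.44 ft/s. Fr₁ = V₁/√(g·y₁) = 4.33.
Bélanger equation: y₂/y₁ = ½[√(1 + 8Fr₁²) − 1] = ½[√151.1 − 1] = 5.65.
y₂ = 5.65 × 0.118 = 0.666 ft.
V₂ = q/y₂ = 0.996/0.666 = 1.50 ft/s.

V₂ = 1.50 ft/s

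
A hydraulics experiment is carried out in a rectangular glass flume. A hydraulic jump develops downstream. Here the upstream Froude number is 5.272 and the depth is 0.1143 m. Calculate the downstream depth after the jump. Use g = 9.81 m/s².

Fr₁ = 5.272 (given).
Bélanger equation: y₂/y₁ = ½[√(1 + 8Fr₁²) − 1] = ½[√223.35 − 1] = 6.972.
y₂ = 6.972 × 0.1143 = 0.7970 m.

y₂ = 0.7970 m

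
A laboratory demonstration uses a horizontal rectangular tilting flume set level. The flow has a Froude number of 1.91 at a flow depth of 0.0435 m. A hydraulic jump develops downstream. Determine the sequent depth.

Fr₁ = 1.91 (given).
Sequent-depth ratio: y₂/y₁ = ½[√(1 + 8Fr₁²) − 1] = ½[√30.18 − 1] = 2.25.
y₂ = 2.25 × 0.0435 = 0.0977 m.

y₂ = 0.0977 m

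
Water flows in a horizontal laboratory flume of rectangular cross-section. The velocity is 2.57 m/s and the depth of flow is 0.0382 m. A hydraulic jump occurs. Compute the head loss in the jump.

ΔE = 0.155 m

Fr₁ = V₁/√(g·y₁) = 2.57/√(9.81×0.0382) = 4.20.
Sequent-depth ratio: y₂/y₁ = ½[√(1 + 8Fr₁²) − 1] = ½[√142.0 − 1] = 5.46.
y₂ = 5.46 × 0.0382 = 0.209 m.
q = V₁·y₁ = 2.57 × 0.0382 = 0.0982 m²/s. V₂ = q/y₂ = 0.0982/0.209 = 0.471 m/s. E₁ = y₁ + V₁²/2g = 0.375 m; E₂ = y₂ + V₂²/2g = 0.220 m. ΔE = E₁ − E₂ = 0.155 m.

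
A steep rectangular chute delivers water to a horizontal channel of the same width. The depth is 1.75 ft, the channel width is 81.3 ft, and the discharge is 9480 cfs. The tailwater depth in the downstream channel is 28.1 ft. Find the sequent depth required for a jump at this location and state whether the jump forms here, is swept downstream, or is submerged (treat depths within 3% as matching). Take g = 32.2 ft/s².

q = Q/b = 9480/81.3 = 117 ft²/s; V₁ = q/y₁ = 66.6 ft/s. Fr₁ = V₁/√(g·y₁) = 8.88.
By Bélanger, y₂/y₁ = ½[√(1 + 8Fr₁²) − 1] = ½[√631.3 − 1] = 12.1.
y₂ = 12.1 × 1.75 = 21.1 ft.
Tailwater y_tw = 28.1 ft: y_tw > y₂, so the jump is submerged.

y₂ = 21.1 ft; the jump is submerged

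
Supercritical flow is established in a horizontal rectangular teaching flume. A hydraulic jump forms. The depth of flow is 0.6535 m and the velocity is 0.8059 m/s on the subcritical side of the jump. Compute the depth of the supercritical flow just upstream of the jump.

Fr₂ = V₂/√(g·y₂) = 0.8059/√(9.81×0.6535) = 0.3183.
From the momentum equation (using Fr₂), y₁/y₂ = ½[√(1 + 8Fr₂²) − 1] = ½[√1.8105 − 1] = 0.1728.
y₁ = 0.1728 × 0.6535 = 0.1129 m.

y₁ = 0.1129 m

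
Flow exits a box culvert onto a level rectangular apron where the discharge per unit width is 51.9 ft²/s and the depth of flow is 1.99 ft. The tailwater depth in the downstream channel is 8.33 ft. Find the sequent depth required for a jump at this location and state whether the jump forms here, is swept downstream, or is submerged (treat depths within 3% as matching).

V₁ = q/y₁ = 51.9/1.99 = 26.1 ft/s. Fr₁ = V₁/√(g·y₁) = 26.1/√(32.2×1.99) = 3.26.
Sequent-depth ratio: y₂/y₁ = ½[√(1 + 8Fr₁²) − 1] = ½[√85.92 − 1] = 4.13.
y₂ = 4.13 × 1.99 = 8.23 ft.
Tailwater y_tw = 8.33 ft: y_tw ≈ y₂, so the jump forms here.

y₂ = 8.23 ft; the jump forms here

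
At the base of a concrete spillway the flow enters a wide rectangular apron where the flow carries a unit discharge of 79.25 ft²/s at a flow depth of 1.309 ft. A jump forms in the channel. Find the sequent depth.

V₁ = q/y₁ = 79.25/1.309 = 60.54 ft/s. Fr₁ = V₁/√(g·y₁) = 60.54/√(32.2×1.309) = 9.325.
Bélanger equation: y₂/y₁ = ½[√(1 + 8Fr₁²) − 1] = ½[√696.69 − 1] = 12.70.
y₂ = 12.70 × 1.309 = 16.62 ft.

y₂ = 16.62 ft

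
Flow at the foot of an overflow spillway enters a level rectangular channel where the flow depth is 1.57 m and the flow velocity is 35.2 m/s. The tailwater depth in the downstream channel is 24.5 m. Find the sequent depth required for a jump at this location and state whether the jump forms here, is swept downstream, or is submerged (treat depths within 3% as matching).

y₂ = 19.1 m; the jump is submerged

Fr₁ = V₁/√(g·y₁) = 35.2/√(9.81×1.57) = 8.97.
Conjugate-depth relation: y₂/y₁ = ½[√(1 + 8Fr₁²) − 1] = ½[√644.6 − 1] = 12.2.
y₂ = 12.2 × 1.57 = 19.1 m.
Tailwater y_tw = 24.5 m: y_tw > y₂, so the jump is submerged.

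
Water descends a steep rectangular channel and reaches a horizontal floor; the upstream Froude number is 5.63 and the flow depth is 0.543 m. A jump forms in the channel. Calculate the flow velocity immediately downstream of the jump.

V₂ = 1.74 m/s

Fr₁ = 5.63 (given).
Sequent-depth ratio: y₂/y₁ = ½[√(1 + 8Fr₁²) − 1] = ½[√254.6 − 1] = 7.48.
y₂ = 7.48 × 0.543 = 4.06 m.
V₁ = Fr₁·√(g·y₁) = 5.63×√(9.81×0.543) = 13.0 m/s; q = V₁·y₁ = 7.06 m²/s.
V₂ = q/y₂ = 7.06/4.06 = 1.74 m/s.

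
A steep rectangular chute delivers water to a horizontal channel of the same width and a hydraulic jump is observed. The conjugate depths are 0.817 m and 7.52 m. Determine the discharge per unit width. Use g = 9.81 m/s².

q = 15.9 m²/s

For a rectangular channel the momentum equation gives q² = ½·g·y₁·y₂·(y₁ + y₂) = ½×9.81×0.817×7.52×8.34 = 251.
q = √251 = 15.9 m²/s.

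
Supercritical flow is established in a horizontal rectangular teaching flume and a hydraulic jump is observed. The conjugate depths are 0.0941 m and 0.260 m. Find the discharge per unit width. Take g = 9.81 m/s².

q = 0.206 m²/s

For a rectangular channel the momentum equation gives q² = ½·g·y₁·y₂·(y₁ + y₂) = ½×9.81×0.0941×0.260×0.354 = 0.0425.
q = √0.0425 = 0.206 m²/s.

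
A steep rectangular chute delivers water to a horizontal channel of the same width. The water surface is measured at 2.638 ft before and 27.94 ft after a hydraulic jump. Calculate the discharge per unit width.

q = 190.5 ft²/s

For a rectangular channel the momentum equation gives q² = ½·g·y₁·y₂·(y₁ + y₂) = ½×32.2×2.638×27.94×30.58 = 36286.
q = √36286 = 190.5 ft²/s.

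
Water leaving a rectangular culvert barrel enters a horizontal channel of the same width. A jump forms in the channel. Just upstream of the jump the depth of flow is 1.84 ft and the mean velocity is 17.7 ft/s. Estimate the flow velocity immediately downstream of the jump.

V₂ = 6.34 ft/s

Fr₁ = V₁/√(g·y₁) = 17.7/√(32.2×1.84) = 2.30.
Conjugate-depth relation: y₂/y₁ = ½[√(1 + 8Fr₁²) − 1] = ½[√43.30 − 1] = 2.79.
y₂ = 2.79 × 1.84 = 5.13 ft.
q = V₁·y₁ = 17.7 × 1.84 = 32.6 ft²/s.
V₂ = q/y₂ = 32.6/5.13 = 6.34 ft/s.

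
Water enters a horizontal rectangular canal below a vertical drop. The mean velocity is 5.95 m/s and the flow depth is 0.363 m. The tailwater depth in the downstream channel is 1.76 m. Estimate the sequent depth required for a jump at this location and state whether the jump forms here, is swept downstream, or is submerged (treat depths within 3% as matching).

y₂ = 1.45 m; the jump is submerged

Fr₁ = V₁/√(g·y₁) = 5.95/√(9.81×0.363) = 3.15.
From the momentum equation for a rectangular channel, y₂/y₁ = ½[√(1 + 8Fr₁²) − 1] = ½[√80.53 − 1] = 3.99.
y₂ = 3.99 × 0.363 = 1.45 m.
Tailwater y_tw = 1.76 m: y_tw > y₂, so the jump is submerged.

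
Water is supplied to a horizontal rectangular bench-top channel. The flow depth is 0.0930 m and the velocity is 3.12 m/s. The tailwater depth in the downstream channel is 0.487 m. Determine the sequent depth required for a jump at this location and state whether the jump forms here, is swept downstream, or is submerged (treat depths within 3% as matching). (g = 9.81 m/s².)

Fr₁ = V₁/√(g·y₁) = 3.12/√(9.81×0.0930) = 3.27.
Sequent-depth ratio: y₂/y₁ = ½[√(1 + 8Fr₁²) − 1] = ½[√86.36 − 1] = 4.15.
y₂ = 4.15 × 0.0930 = 0.386 m.
Tailwater y_tw = 0.487 m: y_tw > y₂, so the jump is submerged.

y₂ = 0.386 m; the jump is submerged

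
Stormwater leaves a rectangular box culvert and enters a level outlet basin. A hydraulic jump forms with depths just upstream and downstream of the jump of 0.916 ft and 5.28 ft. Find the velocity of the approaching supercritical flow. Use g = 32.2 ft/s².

V₁ = 24.0 ft/s

For a rectangular channel the momentum equation gives q² = ½·g·y₁·y₂·(y₁ + y₂) = ½×32.2×0.916×5.28×6.20 = 482.
q = √482 = 22.0 ft²/s.
V₁ = q/y₁ = 22.0/0.916 = 24.0 ft/s.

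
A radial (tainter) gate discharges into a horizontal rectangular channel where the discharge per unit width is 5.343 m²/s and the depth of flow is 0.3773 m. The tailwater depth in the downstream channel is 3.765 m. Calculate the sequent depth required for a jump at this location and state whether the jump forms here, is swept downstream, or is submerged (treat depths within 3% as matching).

y₂ = 3.743 m; the jump forms here

V₁ = q/y₁ = 5.343/0.3773 = 14.16 m/s. Fr₁ = V₁/√(g·y₁) = 14.16/√(9.81×0.3773) = 7.361.
Sequent-depth ratio: y₂/y₁ = ½[√(1 + 8Fr₁²) − 1] = ½[√434.44 − 1] = 9.922.
y₂ = 9.922 × 0.3773 = 3.743 m.
Tailwater y_tw = 3.765 m: y_tw ≈ y₂, so the jump forms here.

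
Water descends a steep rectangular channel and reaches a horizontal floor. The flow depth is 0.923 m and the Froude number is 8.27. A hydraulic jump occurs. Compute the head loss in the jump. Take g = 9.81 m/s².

ΔE = 21.9 m

Fr₁ = 8.27 (given).
Sequent-depth ratio: y₂/y₁ = ½[√(1 + 8Fr₁²) − 1] = ½[√548.1 − 1] = 11.2.
y₂ = 11.2 × 0.923 = 10.3 m.
Head loss: ΔE = (y₂ − y₁)³/(4y₁y₂) = (10.3 − 0.923)³/(4×0.923×10.3) = 836/38.2 = 21.9 m.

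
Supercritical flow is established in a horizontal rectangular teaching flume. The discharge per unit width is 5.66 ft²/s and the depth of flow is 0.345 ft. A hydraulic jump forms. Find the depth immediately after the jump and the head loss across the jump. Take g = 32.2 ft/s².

y₂ = 2.24 ft; ΔE = 2.19 ft

V₁ = q/y₁ = 5.66/0.345 = 16.4 ft/s. Fr₁ = V₁/√(g·y₁) = 16.4/√(32.2×0.345) = 4.92.
From the momentum equation for a rectangular channel, y₂/y₁ = ½[√(1 + 8Fr₁²) − 1] = ½[√194.8 − 1] = 6.48.
y₂ = 6.48 × 0.345 = 2.24 ft.
V₂ = q/y₂ = 5.66/2.24 = 2.53 ft/s. E₁ = y₁ + V₁²/2g = 4.52 ft; E₂ = y₂ + V₂²/2g = 2.33 ft. ΔE = E₁ − E₂ = 2.19 ft.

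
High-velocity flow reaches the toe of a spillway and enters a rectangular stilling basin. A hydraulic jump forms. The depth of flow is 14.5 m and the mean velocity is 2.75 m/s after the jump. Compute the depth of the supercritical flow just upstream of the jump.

y₁ = 1.41 m

Fr₂ = V₂/√(g·y₂) = 2.75/√(9.81×14.5) = 0.231.
Since the conjugate-depth ratio holds either way, y₁/y₂ = ½[√(1 + 8Fr₂²) − 1] = ½[√1.425 − 1] = 0.0969.
y₁ = 0.0969 × 14.5 = 1.41 m.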